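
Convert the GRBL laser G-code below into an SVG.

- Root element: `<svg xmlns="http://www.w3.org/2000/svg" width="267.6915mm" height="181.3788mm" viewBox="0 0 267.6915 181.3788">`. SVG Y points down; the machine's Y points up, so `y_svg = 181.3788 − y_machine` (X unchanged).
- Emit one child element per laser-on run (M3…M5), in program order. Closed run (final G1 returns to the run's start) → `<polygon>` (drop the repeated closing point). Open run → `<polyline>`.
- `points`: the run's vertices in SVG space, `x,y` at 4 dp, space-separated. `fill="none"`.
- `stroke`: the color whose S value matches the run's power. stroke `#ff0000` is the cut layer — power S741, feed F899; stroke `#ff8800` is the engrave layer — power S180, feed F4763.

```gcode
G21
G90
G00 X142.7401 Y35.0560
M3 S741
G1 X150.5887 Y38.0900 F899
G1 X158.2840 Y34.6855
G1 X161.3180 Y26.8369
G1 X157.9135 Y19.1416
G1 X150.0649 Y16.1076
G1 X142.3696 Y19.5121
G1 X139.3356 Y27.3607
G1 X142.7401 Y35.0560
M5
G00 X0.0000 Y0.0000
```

Machine Y-up, SVG Y-down with viewBox height 181.3788, so y_svg = 181.3788 − y_machine; X carries over. Every run uses S741, so all elements get stroke `#ff0000` (cut).

Run 1: The run returns to its start, so emit a `<polygon>` with points (Y-flipped): 142.7401,146.3228 150.5887,143.2888 158.2840,146.6933 161.3180,154.5419 157.9135,162.2372 150.0649,165.2712 142.3696,161.8667 139.3356,154.0181.

<svg xmlns="http://www.w3.org/2000/svg" width="267.6915mm" height="181.3788mm" viewBox="0 0 267.6915 181.3788">
  <polygon points="142.7401,146.3228 150.5887,143.2888 158.2840,146.6933 161.3180,154.5419 157.9135,162.2372 150.0649,165.2712 142.3696,161.8667 139.3356,154.0181" fill="none" stroke="#ff0000"/>
</svg>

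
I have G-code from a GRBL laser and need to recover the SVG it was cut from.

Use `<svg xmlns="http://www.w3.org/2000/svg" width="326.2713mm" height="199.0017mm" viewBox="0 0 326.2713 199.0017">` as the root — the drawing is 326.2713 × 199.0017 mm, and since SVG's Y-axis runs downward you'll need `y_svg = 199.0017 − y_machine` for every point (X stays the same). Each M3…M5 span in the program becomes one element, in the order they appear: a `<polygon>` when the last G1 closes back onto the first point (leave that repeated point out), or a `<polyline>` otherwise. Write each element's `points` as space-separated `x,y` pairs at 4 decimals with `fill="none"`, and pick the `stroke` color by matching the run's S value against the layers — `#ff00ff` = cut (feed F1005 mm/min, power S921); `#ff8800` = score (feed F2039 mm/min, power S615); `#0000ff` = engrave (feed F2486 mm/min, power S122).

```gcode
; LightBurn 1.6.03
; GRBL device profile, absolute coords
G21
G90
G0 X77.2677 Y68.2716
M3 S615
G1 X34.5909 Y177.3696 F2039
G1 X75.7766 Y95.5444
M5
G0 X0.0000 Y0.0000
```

<svg xmlns="http://www.w3.org/2000/svg" width="326.2713mm" height="199.0017mm" viewBox="0 0 326.2713 199.0017">
  <polyline points="77.2677,130.7301 34.5909,21.6321 75.7766,103.4573" fill="none" stroke="#ff8800"/>
</svg>

Machine Y-up, SVG Y-down with viewBox height 199.0017, so y_svg = 199.0017 − y_machine; X carries over. Every run uses S615, so all elements get stroke `#ff8800` (score).

Run 1: The run is open, so emit a `<polyline>` with points (Y-flipped): 77.2677,130.7301 34.5909,21.6321 75.7766,103.4573.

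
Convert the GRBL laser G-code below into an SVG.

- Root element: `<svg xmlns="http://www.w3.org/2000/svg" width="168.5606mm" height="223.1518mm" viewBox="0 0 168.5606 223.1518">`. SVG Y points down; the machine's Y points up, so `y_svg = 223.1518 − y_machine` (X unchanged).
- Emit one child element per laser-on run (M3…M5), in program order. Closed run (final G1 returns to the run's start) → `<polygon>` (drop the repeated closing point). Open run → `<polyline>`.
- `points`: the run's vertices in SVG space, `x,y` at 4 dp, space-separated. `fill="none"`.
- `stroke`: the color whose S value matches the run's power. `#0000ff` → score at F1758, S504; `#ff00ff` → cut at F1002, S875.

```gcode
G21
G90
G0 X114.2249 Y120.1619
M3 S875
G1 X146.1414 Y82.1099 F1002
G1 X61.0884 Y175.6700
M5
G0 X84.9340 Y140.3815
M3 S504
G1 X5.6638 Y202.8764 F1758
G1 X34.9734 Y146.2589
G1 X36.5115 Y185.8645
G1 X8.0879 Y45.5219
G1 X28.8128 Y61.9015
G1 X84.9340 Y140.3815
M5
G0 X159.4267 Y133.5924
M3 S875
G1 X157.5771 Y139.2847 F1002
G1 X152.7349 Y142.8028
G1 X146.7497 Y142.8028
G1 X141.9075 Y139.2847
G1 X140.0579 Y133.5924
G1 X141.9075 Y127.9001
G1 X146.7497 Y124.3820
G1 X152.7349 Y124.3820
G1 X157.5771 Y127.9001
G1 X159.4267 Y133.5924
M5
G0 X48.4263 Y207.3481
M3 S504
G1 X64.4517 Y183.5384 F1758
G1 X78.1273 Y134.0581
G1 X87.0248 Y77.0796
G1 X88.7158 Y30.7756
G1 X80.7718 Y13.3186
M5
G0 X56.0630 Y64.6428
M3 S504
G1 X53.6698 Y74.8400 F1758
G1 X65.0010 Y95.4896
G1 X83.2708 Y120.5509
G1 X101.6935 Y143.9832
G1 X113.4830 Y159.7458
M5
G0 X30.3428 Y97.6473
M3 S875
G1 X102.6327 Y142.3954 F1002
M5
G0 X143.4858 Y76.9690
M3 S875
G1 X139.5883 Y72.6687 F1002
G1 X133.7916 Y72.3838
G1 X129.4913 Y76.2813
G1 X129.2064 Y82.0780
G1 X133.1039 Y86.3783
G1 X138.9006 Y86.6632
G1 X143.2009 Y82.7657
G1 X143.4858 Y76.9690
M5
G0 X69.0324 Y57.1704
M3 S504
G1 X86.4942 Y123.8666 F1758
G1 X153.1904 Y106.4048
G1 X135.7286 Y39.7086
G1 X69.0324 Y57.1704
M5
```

Machine Y-up, SVG Y-down with viewBox height 223.1518, so y_svg = 223.1518 − y_machine; X carries over.

Run 1: the run's S875 means `#ff00ff` (cut). The run is open, so emit a `<polyline>` with points (Y-flipped): 114.2249,102.9899 146.1414,141.0419 61.0884,47.4818.

Run 2: power S504 maps to stroke `#0000ff` (score). The run returns to its start, so emit a `<polygon>` with points (Y-flipped): 84.9340,82.7703 5.6638,20.2754 34.9734,76.8929 36.5115,37.2873 8.0879,177.6299 28.8128,161.2503.

Run 3: S875 ⇒ cut layer `#ff00ff`. The run returns to its start, so emit a `<polygon>` with points (Y-flipped): 159.4267,89.5594 157.5771,83.8671 152.7349,80.3490 146.7497,80.3490 141.9075,83.8671 140.0579,89.5594 141.9075,95.2517 146.7497,98.7698 152.7349,98.7698 157.5771,95.2517.

Run 4: S504 ⇒ score layer `#0000ff`. The run is open, so emit a `<polyline>` with points (Y-flipped): 48.4263,15.8037 64.4517,39.6134 78.1273,89.0937 87.0248,146.0722 88.7158,192.3762 80.7718,209.8332.

Run 5: S504 ⇒ score layer `#0000ff`. The run is open, so emit a `<polyline>` with points (Y-flipped): 56.0630,158.5090 53.6698,148.3118 65.0010,127.6622 83.2708,102.6009 101.6935,79.1686 113.4830,63.4060.

Run 6: the run's S875 means `#ff00ff` (cut). The run is open, so emit a `<polyline>` with points (Y-flipped): 30.3428,125.5045 102.6327,80.7564.

Run 7: S875 ⇒ cut layer `#ff00ff`. The run returns to its start, so emit a `<polygon>` with points (Y-flipped): 143.4858,146.1828 139.5883,150.4831 133.7916,150.7680 129.4913,146.8705 129.2064,141.0738 133.1039,136.7735 138.9006,136.4886 143.2009,140.3861.

Run 8: power S504 maps to stroke `#0000ff` (score). The run returns to its start, so emit a `<polygon>` with points (Y-flipped): 69.0324,165.9814 86.4942,99.2852 153.1904,116.7470 135.7286,183.4432.

<svg xmlns="http://www.w3.org/2000/svg" width="168.5606mm" height="223.1518mm" viewBox="0 0 168.5606 223.1518">
  <polyline points="114.2249,102.9899 146.1414,141.0419 61.0884,47.4818" fill="none" stroke="#ff00ff"/>
  <polygon points="84.9340,82.7703 5.6638,20.2754 34.9734,76.8929 36.5115,37.2873 8.0879,177.6299 28.8128,161.2503" fill="none" stroke="#0000ff"/>
  <polygon points="159.4267,89.5594 157.5771,83.8671 152.7349,80.3490 146.7497,80.3490 141.9075,83.8671 140.0579,89.5594 141.9075,95.2517 146.7497,98.7698 152.7349,98.7698 157.5771,95.2517" fill="none" stroke="#ff00ff"/>
  <polyline points="48.4263,15.8037 64.4517,39.6134 78.1273,89.0937 87.0248,146.0722 88.7158,192.3762 80.7718,209.8332" fill="none" stroke="#0000ff"/>
  <polyline points="56.0630,158.5090 53.6698,148.3118 65.0010,127.6622 83.2708,102.6009 101.6935,79.1686 113.4830,63.4060" fill="none" stroke="#0000ff"/>
  <polyline points="30.3428,125.5045 102.6327,80.7564" fill="none" stroke="#ff00ff"/>
  <polygon points="143.4858,146.1828 139.5883,150.4831 133.7916,150.7680 129.4913,146.8705 129.2064,141.0738 133.1039,136.7735 138.9006,136.4886 143.2009,140.3861" fill="none" stroke="#ff00ff"/>
  <polygon points="69.0324,165.9814 86.4942,99.2852 153.1904,116.7470 135.7286,183.4432" fill="none" stroke="#0000ff"/>
</svg>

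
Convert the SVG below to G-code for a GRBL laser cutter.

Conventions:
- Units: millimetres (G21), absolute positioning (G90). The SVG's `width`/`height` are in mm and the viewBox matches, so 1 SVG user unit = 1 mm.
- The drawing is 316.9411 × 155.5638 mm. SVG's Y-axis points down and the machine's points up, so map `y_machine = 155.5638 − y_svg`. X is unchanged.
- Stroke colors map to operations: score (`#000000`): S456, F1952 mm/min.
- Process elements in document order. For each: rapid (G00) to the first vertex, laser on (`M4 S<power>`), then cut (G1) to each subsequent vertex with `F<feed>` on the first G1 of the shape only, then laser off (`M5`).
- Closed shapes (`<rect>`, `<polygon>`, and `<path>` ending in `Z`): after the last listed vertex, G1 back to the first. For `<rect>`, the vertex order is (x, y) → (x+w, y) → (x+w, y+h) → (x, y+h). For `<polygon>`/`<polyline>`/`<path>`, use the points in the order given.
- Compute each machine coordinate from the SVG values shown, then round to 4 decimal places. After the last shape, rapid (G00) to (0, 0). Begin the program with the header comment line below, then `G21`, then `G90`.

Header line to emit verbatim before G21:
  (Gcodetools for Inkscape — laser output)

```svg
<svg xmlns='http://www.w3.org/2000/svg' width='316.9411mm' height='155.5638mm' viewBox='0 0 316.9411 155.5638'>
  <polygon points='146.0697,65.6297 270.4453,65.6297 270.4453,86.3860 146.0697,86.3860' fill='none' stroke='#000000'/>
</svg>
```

Since the viewBox matches the mm dimensions, user units are millimetres directly. The only transform is the Y-flip y_m = 155.5638 − y_svg.

Shape 1 is a rectangle drawn with `<polygon>`. Its stroke #000000 means score at S456, F1952. After flipping Y the toolpath is (146.0697,89.9341) → (270.4453,89.9341) → (270.4453,69.1778) → (146.0697,69.1778) → (146.0697,89.9341), returning to the start.

(Gcodetools for Inkscape — laser output)
G21
G90
G00 X146.0697 Y89.9341
M4 S456
G1 X270.4453 Y89.9341 F1952
G1 X270.4453 Y69.1778
G1 X146.0697 Y69.1778
G1 X146.0697 Y89.9341
M5
G00 X0.0000 Y0.0000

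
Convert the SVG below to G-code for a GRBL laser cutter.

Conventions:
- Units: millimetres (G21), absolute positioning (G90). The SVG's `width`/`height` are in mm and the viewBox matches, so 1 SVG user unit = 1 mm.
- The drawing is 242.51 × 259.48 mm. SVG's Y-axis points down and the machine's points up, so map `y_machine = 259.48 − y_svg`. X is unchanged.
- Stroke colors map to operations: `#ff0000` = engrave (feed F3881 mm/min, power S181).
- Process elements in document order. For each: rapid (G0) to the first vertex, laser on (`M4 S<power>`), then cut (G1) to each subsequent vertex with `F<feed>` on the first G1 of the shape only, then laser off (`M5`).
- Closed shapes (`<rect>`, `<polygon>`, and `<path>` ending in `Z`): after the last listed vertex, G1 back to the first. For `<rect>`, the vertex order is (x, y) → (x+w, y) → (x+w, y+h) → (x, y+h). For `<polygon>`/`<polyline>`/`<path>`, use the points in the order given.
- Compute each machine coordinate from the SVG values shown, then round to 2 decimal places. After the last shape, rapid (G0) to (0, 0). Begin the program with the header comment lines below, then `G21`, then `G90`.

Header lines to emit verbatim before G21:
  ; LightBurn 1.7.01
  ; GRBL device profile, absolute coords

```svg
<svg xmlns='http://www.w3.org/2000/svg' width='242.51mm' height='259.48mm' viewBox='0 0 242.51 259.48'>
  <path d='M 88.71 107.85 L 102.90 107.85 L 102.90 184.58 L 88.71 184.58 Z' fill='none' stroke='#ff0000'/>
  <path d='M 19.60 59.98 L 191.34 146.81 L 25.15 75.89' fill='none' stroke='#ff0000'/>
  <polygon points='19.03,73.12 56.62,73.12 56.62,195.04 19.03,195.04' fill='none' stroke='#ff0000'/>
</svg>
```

; LightBurn 1.7.01
; GRBL device profile, absolute coords
G21
G90
G0 X88.71 Y151.63
M4 S181
G1 X102.90 Y151.63 F3881
G1 X102.90 Y74.90
G1 X88.71 Y74.90
G1 X88.71 Y151.63
M5
G0 X19.60 Y199.50
M4 S181
G1 X191.34 Y112.67 F3881
G1 X25.15 Y183.59
M5
G0 X19.03 Y186.36
M4 S181
G1 X56.62 Y186.36 F3881
G1 X56.62 Y64.44
G1 X19.03 Y64.44
G1 X19.03 Y186.36
M5
G0 X0.00 Y0.00

viewBox `0 0 242.51 259.48` with mm width/height → 1 unit = 1 mm. Flip: y_m = 259.48 − y_svg.

**Shape 1** — `<path>` rectangle, stroke `#ff0000` → engrave (S181, F3881). Machine vertices: (88.71,151.63) → (102.90,151.63) → (102.90,74.90) → (88.71,74.90) → (88.71,151.63). Closed: final G1 returns to the first vertex.

**Shape 2** — `<path>` open polyline, stroke `#ff0000` → engrave (S181, F3881). Machine vertices: (19.60,199.50) → (191.34,112.67) → (25.15,183.59). Open path.

**Shape 3** — `<polygon>` rectangle, stroke `#ff0000` → engrave (S181, F3881). Machine vertices: (19.03,186.36) → (56.62,186.36) → (56.62,64.44) → (19.03,64.44) → (19.03,186.36). Closed: final G1 returns to the first vertex.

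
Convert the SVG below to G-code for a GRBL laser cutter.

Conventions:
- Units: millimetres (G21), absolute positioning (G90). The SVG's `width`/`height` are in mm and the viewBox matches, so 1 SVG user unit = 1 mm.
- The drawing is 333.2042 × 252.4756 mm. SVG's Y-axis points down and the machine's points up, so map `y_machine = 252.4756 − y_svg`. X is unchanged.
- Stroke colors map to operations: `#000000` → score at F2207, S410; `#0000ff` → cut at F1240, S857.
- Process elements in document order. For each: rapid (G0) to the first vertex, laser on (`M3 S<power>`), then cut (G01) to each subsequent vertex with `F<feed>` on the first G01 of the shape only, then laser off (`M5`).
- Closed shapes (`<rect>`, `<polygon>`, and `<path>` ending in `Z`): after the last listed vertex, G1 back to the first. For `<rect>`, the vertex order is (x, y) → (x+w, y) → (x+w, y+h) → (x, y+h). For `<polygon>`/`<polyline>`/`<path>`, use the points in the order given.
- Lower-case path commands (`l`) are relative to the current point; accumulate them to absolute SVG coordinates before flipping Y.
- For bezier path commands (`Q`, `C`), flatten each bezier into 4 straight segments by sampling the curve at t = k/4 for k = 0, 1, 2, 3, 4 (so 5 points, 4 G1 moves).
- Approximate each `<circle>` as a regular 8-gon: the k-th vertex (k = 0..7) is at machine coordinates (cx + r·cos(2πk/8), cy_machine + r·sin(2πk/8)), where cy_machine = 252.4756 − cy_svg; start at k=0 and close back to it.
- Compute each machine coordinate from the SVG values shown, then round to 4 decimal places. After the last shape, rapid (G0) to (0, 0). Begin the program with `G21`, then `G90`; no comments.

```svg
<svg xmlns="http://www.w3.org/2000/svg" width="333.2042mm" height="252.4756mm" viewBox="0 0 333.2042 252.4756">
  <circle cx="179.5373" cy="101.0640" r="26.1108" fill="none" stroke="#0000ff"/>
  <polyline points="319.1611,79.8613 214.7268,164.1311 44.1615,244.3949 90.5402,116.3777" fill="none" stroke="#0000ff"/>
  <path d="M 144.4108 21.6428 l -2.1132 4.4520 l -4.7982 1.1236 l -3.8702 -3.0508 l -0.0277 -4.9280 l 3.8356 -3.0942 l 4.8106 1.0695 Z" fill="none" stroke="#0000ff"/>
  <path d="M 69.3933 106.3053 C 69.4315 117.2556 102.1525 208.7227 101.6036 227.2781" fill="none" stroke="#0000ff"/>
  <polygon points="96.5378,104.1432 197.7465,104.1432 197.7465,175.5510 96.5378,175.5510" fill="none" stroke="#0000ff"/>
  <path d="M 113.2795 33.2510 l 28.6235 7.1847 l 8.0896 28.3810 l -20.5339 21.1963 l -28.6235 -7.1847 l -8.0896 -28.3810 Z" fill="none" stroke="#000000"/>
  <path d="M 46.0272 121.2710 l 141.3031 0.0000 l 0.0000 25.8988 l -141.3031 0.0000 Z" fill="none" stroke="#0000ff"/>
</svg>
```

G21
G90
G0 X205.6481 Y151.4116
M3 S857
G01 X198.0004 Y169.8747 F1240
G01 X179.5373 Y177.5224
G01 X161.0742 Y169.8747
G01 X153.4265 Y151.4116
G01 X161.0742 Y132.9485
G01 X179.5373 Y125.3008
G01 X198.0004 Y132.9485
G01 X205.6481 Y151.4116
M5
G0 X319.1611 Y172.6143
M3 S857
G01 X214.7268 Y88.3445 F1240
G01 X44.1615 Y8.0807
G01 X90.5402 Y136.0979
M5
G0 X144.4108 Y230.8328
M3 S857
G01 X142.2976 Y226.3808 F1240
G01 X137.4994 Y225.2572
G01 X133.6292 Y228.3080
G01 X133.6015 Y233.2360
G01 X137.4371 Y236.3302
G01 X142.2477 Y235.2607
G01 X144.4108 Y230.8328
M5
G0 X69.3933 Y146.1703
M3 S857
G01 X74.5195 Y125.2580 F1240
G01 X85.7186 Y88.5358
G01 X96.8077 Y50.3877
G01 X101.6036 Y25.1975
M5
G0 X96.5378 Y148.3324
M3 S857
G01 X197.7465 Y148.3324 F1240
G01 X197.7465 Y76.9246
G01 X96.5378 Y76.9246
G01 X96.5378 Y148.3324
M5
G0 X113.2795 Y219.2246
M3 S410
G01 X141.9030 Y212.0399 F2207
G01 X149.9926 Y183.6589
G01 X129.4587 Y162.4626
G01 X100.8352 Y169.6473
G01 X92.7456 Y198.0283
G01 X113.2795 Y219.2246
M5
G0 X46.0272 Y131.2046
M3 S857
G01 X187.3303 Y131.2046 F1240
G01 X187.3303 Y105.3058
G01 X46.0272 Y105.3058
G01 X46.0272 Y131.2046
M5
G0 X0.0000 Y0.0000

1 u = 1 mm; y_m = 252.4756 − y.

[1] `<circle>` circle, #0000ff→cut S857 F1240: (205.6481,151.4116) → (198.0004,169.8747) → (179.5373,177.5224) → (161.0742,169.8747) → (153.4265,151.4116) → (161.0742,132.9485) → (179.5373,125.3008) → (198.0004,132.9485) → (205.6481,151.4116) (closed)

[2] `<polyline>` open polyline, #0000ff→cut S857 F1240: (319.1611,172.6143) → (214.7268,88.3445) → (44.1615,8.0807) → (90.5402,136.0979)

[3] `<path>` regular polygon, #0000ff→cut S857 F1240: (144.4108,230.8328) → (142.2976,226.3808) → (137.4994,225.2572) → (133.6292,228.3080) → (133.6015,233.2360) → (137.4371,236.3302) → (142.2477,235.2607) → (144.4108,230.8328) (closed)

[4] `<path>` cubic bezier, #0000ff→cut S857 F1240: (69.3933,146.1703) → (74.5195,125.2580) → (85.7186,88.5358) → (96.8077,50.3877) → (101.6036,25.1975)

[5] `<polygon>` rectangle, #0000ff→cut S857 F1240: (96.5378,148.3324) → (197.7465,148.3324) → (197.7465,76.9246) → (96.5378,76.9246) → (96.5378,148.3324) (closed)

[6] `<path>` regular polygon, #000000→score S410 F2207: (113.2795,219.2246) → (141.9030,212.0399) → (149.9926,183.6589) → (129.4587,162.4626) → (100.8352,169.6473) → (92.7456,198.0283) → (113.2795,219.2246) (closed)

[7] `<path>` rectangle, #0000ff→cut S857 F1240: (46.0272,131.2046) → (187.3303,131.2046) → (187.3303,105.3058) → (46.0272,105.3058) → (46.0272,131.2046) (closed)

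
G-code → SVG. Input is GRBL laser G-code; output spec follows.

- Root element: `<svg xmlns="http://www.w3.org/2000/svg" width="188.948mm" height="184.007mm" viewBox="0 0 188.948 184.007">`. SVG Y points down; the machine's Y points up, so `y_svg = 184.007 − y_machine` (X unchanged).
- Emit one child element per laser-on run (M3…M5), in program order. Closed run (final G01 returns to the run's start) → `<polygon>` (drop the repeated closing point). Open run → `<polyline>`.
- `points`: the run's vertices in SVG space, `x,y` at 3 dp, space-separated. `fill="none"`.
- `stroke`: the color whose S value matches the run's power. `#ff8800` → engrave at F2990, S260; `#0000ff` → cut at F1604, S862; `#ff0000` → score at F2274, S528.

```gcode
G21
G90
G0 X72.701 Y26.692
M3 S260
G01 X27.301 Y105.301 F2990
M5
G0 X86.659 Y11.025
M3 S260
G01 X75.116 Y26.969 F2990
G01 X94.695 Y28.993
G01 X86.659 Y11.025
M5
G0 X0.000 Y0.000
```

<svg xmlns="http://www.w3.org/2000/svg" width="188.948mm" height="184.007mm" viewBox="0 0 188.948 184.007">
  <polyline points="72.701,157.315 27.301,78.706" fill="none" stroke="#ff8800"/>
  <polygon points="86.659,172.982 75.116,157.038 94.695,155.014" fill="none" stroke="#ff8800"/>
</svg>

y_svg = 184.007 − y_m. Every run uses S260, so all elements get stroke `#ff8800` (engrave).

[1] open run; points: 72.701,157.315 27.301,78.706

[2] closed run; points: 86.659,172.982 75.116,157.038 94.695,155.014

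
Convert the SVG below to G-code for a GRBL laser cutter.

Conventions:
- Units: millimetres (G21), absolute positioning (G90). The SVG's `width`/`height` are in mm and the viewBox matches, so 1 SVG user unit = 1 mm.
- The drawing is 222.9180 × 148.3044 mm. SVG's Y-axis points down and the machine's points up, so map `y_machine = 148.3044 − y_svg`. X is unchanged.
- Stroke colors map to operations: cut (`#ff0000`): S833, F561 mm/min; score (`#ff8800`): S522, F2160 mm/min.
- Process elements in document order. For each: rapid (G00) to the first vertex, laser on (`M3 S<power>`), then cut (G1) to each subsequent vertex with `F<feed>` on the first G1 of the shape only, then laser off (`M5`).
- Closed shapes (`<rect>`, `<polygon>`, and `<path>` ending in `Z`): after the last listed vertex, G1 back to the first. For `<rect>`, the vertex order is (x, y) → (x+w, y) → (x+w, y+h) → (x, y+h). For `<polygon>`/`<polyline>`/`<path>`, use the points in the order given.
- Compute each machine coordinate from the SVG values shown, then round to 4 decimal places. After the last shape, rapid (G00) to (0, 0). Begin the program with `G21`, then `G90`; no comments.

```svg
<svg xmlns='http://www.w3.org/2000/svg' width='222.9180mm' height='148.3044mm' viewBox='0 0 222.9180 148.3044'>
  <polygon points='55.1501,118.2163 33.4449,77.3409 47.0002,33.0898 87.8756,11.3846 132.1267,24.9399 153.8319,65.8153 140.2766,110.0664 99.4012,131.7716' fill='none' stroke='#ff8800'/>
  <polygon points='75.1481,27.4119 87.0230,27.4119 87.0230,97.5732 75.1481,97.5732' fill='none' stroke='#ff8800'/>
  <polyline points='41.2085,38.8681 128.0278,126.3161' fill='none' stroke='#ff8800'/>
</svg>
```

viewBox `0 0 222.9180 148.3044` with mm width/height → 1 unit = 1 mm. Flip: y_m = 148.3044 − y_svg.

**Shape 1** — `<polygon>` regular polygon, stroke `#ff8800` → score (S522, F2160). Machine vertices: (55.1501,30.0881) → (33.4449,70.9635) → (47.0002,115.2146) → (87.8756,136.9198) → (132.1267,123.3645) → (153.8319,82.4891) → (140.2766,38.2380) → (99.4012,16.5328) → (55.1501,30.0881). Closed: final G1 returns to the first vertex.

**Shape 2** — `<polygon>` rectangle, stroke `#ff8800` → score (S522, F2160). Machine vertices: (75.1481,120.8925) → (87.0230,120.8925) → (87.0230,50.7312) → (75.1481,50.7312) → (75.1481,120.8925). Closed: final G1 returns to the first vertex.

**Shape 3** — `<polyline>` line segment, stroke `#ff8800` → score (S522, F2160). Machine vertices: (41.2085,109.4363) → (128.0278,21.9883). Open path.

G21
G90
G00 X55.1501 Y30.0881
M3 S522
G1 X33.4449 Y70.9635 F2160
G1 X47.0002 Y115.2146
G1 X87.8756 Y136.9198
G1 X132.1267 Y123.3645
G1 X153.8319 Y82.4891
G1 X140.2766 Y38.2380
G1 X99.4012 Y16.5328
G1 X55.1501 Y30.0881
M5
G00 X75.1481 Y120.8925
M3 S522
G1 X87.0230 Y120.8925 F2160
G1 X87.0230 Y50.7312
G1 X75.1481 Y50.7312
G1 X75.1481 Y120.8925
M5
G00 X41.2085 Y109.4363
M3 S522
G1 X128.0278 Y21.9883 F2160
M5
G00 X0.0000 Y0.0000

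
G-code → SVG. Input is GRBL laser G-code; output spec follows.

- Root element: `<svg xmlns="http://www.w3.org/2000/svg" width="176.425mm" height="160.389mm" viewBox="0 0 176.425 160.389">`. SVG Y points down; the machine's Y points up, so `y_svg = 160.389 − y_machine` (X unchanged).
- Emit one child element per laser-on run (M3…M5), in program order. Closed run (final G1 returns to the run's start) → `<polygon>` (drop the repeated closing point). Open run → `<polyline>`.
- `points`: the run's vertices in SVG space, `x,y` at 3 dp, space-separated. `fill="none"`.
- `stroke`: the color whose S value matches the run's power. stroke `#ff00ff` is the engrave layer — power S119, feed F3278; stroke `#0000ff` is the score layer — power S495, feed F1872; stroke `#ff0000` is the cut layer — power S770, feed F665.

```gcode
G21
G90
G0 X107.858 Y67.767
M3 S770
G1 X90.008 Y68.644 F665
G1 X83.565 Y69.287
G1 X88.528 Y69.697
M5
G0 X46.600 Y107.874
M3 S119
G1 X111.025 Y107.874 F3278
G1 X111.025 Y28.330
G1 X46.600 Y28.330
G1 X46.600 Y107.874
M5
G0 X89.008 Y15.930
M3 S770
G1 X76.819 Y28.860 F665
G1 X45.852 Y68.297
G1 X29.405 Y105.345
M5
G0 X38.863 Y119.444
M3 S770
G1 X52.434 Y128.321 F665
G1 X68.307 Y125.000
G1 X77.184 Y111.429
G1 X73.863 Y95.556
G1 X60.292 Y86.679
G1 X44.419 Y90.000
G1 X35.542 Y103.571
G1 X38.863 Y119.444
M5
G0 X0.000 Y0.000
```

<svg xmlns="http://www.w3.org/2000/svg" width="176.425mm" height="160.389mm" viewBox="0 0 176.425 160.389">
  <polyline points="107.858,92.622 90.008,91.745 83.565,91.102 88.528,90.692" fill="none" stroke="#ff0000"/>
  <polygon points="46.600,52.515 111.025,52.515 111.025,132.059 46.600,132.059" fill="none" stroke="#ff00ff"/>
  <polyline points="89.008,144.459 76.819,131.529 45.852,92.092 29.405,55.044" fill="none" stroke="#ff0000"/>
  <polygon points="38.863,40.945 52.434,32.068 68.307,35.389 77.184,48.960 73.863,64.833 60.292,73.710 44.419,70.389 35.542,56.818" fill="none" stroke="#ff0000"/>
</svg>

y_svg = 160.389 − y_m.

[1] S770→`#ff0000` (cut); open run; points: 107.858,92.622 90.008,91.745 83.565,91.102 88.528,90.692

[2] S119→`#ff00ff` (engrave); closed run; points: 46.600,52.515 111.025,52.515 111.025,132.059 46.600,132.059

[3] S770→`#ff0000` (cut); open run; points: 89.008,144.459 76.819,131.529 45.852,92.092 29.405,55.044

[4] S770→`#ff0000` (cut); closed run; points: 38.863,40.945 52.434,32.068 68.307,35.389 77.184,48.960 73.863,64.833 60.292,73.710 44.419,70.389 35.542,56.818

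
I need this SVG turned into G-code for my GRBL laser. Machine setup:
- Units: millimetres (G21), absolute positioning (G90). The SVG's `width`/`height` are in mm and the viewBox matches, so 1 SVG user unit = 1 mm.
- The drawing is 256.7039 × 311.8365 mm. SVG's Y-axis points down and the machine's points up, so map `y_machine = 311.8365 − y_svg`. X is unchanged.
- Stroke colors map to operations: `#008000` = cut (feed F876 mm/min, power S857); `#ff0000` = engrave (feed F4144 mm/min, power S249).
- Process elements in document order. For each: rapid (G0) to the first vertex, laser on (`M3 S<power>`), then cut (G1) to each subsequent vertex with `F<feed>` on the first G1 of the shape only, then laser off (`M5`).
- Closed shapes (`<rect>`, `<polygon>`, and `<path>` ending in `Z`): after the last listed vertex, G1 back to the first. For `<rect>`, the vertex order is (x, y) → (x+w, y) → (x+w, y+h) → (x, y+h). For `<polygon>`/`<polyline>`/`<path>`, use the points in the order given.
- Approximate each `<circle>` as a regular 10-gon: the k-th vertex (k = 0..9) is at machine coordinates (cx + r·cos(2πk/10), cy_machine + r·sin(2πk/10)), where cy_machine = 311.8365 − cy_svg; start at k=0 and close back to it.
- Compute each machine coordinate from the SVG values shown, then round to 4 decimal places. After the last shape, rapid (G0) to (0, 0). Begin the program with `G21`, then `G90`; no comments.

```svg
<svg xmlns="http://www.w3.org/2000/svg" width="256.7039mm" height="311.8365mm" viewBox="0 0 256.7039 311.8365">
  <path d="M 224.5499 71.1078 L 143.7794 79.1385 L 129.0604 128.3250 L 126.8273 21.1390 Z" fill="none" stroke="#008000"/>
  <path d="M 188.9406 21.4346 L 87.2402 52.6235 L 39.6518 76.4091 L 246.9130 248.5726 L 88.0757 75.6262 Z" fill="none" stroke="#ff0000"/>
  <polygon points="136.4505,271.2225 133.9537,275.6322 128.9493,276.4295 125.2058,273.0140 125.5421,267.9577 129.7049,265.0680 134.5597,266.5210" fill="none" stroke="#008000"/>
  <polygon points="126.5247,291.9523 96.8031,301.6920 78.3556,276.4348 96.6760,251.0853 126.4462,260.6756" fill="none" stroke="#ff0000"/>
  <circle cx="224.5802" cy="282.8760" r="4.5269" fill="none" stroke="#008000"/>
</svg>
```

Since the viewBox matches the mm dimensions, user units are millimetres directly. The only transform is the Y-flip y_m = 311.8365 − y_svg.

Shape 1 is a closed polygon drawn with `<path>`. Its stroke #008000 means cut at S857, F876. After flipping Y the toolpath is (224.5499,240.7287) → (143.7794,232.6980) → (129.0604,183.5115) → (126.8273,290.6975) → (224.5499,240.7287), returning to the start.

Shape 2 is a closed polygon drawn with `<path>`. Its stroke #ff0000 means engrave at S249, F4144. After flipping Y the toolpath is (188.9406,290.4019) → (87.2402,259.2130) → (39.6518,235.4274) → (246.9130,63.2639) → (88.0757,236.2103) → (188.9406,290.4019), returning to the start.

Shape 3 is a regular polygon drawn with `<polygon>`. Its stroke #008000 means cut at S857, F876. After flipping Y the toolpath is (136.4505,40.6140) → (133.9537,36.2043) → (128.9493,35.4070) → (125.2058,38.8225) → (125.5421,43.8788) → (129.7049,46.7685) → (134.5597,45.3155) → (136.4505,40.6140), returning to the start.

Shape 4 is a regular polygon drawn with `<polygon>`. Its stroke #ff0000 means engrave at S249, F4144. After flipping Y the toolpath is (126.5247,19.8842) → (96.8031,10.1445) → (78.3556,35.4017) → (96.6760,60.7512) → (126.4462,51.1609) → (126.5247,19.8842), returning to the start.

Shape 5 is a circle drawn with `<circle>`. Its stroke #008000 means cut at S857, F876. After flipping Y the toolpath is (229.1071,28.9605) → (228.2425,31.6213) → (225.9791,33.2658) → (223.1813,33.2658) → (220.9179,31.6213) → (220.0533,28.9605) → (220.9179,26.2997) → (223.1813,24.6552) → (225.9791,24.6552) → (228.2425,26.2997) → (229.1071,28.9605), returning to the start.

G21
G90
G0 X224.5499 Y240.7287
M3 S857
G1 X143.7794 Y232.6980 F876
G1 X129.0604 Y183.5115
G1 X126.8273 Y290.6975
G1 X224.5499 Y240.7287
M5
G0 X188.9406 Y290.4019
M3 S249
G1 X87.2402 Y259.2130 F4144
G1 X39.6518 Y235.4274
G1 X246.9130 Y63.2639
G1 X88.0757 Y236.2103
G1 X188.9406 Y290.4019
M5
G0 X136.4505 Y40.6140
M3 S857
G1 X133.9537 Y36.2043 F876
G1 X128.9493 Y35.4070
G1 X125.2058 Y38.8225
G1 X125.5421 Y43.8788
G1 X129.7049 Y46.7685
G1 X134.5597 Y45.3155
G1 X136.4505 Y40.6140
M5
G0 X126.5247 Y19.8842
M3 S249
G1 X96.8031 Y10.1445 F4144
G1 X78.3556 Y35.4017
G1 X96.6760 Y60.7512
G1 X126.4462 Y51.1609
G1 X126.5247 Y19.8842
M5
G0 X229.1071 Y28.9605
M3 S857
G1 X228.2425 Y31.6213 F876
G1 X225.9791 Y33.2658
G1 X223.1813 Y33.2658
G1 X220.9179 Y31.6213
G1 X220.0533 Y28.9605
G1 X220.9179 Y26.2997
G1 X223.1813 Y24.6552
G1 X225.9791 Y24.6552
G1 X228.2425 Y26.2997
G1 X229.1071 Y28.9605
M5
G0 X0.0000 Y0.0000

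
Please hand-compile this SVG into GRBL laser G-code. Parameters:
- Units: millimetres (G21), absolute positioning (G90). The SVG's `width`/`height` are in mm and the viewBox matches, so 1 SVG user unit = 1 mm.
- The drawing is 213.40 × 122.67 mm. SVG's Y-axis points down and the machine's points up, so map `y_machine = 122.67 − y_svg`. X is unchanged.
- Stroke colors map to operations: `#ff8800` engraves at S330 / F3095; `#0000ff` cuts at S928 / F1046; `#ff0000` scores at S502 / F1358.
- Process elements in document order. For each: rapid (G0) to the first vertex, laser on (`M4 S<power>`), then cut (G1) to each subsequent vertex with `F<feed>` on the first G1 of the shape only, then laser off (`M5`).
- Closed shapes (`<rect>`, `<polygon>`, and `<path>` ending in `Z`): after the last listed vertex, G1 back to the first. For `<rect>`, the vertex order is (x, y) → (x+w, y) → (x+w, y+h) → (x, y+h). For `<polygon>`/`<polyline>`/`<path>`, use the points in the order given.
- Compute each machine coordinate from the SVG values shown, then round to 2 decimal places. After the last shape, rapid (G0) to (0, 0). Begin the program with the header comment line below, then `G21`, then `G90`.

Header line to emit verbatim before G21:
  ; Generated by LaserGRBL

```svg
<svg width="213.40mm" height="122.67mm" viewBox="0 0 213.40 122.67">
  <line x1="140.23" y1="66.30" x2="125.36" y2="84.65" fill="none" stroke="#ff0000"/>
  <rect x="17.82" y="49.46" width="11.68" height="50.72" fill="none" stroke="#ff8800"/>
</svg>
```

; Generated by LaserGRBL
G21
G90
G0 X140.23 Y56.37
M4 S502
G1 X125.36 Y38.02 F1358
M5
G0 X17.82 Y73.21
M4 S330
G1 X29.50 Y73.21 F3095
G1 X29.50 Y22.49
G1 X17.82 Y22.49
G1 X17.82 Y73.21
M5
G0 X0.00 Y0.00

1 u = 1 mm; y_m = 122.67 − y.

[1] `<line>` line segment, #ff0000→score S502 F1358: (140.23,56.37) → (125.36,38.02)

[2] `<rect>` rectangle, #ff8800→engrave S330 F3095: (17.82,73.21) → (29.50,73.21) → (29.50,22.49) → (17.82,22.49) → (17.82,73.21) (closed)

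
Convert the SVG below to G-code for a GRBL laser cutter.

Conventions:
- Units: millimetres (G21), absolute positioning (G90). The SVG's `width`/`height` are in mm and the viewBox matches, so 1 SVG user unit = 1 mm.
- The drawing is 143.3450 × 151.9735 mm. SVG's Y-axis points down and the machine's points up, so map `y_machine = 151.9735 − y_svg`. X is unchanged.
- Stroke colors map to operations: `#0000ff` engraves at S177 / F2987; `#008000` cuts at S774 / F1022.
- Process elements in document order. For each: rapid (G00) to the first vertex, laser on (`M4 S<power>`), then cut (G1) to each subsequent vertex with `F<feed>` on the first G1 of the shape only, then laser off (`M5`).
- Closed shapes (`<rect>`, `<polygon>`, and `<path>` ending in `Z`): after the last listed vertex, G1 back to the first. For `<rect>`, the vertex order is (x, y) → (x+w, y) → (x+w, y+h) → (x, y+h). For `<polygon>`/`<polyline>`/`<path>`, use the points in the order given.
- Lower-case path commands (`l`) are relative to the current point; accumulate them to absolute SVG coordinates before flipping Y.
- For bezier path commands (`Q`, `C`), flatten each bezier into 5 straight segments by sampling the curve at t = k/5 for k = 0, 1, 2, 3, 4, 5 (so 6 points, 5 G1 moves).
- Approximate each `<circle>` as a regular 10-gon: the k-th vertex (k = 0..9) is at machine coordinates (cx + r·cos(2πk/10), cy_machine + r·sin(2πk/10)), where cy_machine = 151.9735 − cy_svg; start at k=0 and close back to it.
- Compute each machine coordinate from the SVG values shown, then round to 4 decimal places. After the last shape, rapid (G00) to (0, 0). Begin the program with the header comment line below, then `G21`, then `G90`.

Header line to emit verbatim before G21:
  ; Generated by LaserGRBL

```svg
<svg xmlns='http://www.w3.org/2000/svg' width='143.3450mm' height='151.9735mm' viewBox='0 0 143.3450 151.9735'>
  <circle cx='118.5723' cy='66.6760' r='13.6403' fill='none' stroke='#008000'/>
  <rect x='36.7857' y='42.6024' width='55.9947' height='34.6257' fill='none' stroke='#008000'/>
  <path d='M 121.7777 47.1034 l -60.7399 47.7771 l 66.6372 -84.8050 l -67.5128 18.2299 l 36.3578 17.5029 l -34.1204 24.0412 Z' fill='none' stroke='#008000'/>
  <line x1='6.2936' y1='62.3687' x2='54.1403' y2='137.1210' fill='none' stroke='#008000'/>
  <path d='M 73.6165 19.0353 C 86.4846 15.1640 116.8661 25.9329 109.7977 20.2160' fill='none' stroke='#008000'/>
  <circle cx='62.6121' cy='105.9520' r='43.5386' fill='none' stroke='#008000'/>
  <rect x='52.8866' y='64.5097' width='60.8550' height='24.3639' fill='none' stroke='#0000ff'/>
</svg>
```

; Generated by LaserGRBL
G21
G90
G00 X132.2126 Y85.2975
M4 S774
G1 X129.6075 Y93.3151 F1022
G1 X122.7874 Y98.2702
G1 X114.3572 Y98.2702
G1 X107.5371 Y93.3151
G1 X104.9320 Y85.2975
G1 X107.5371 Y77.2799
G1 X114.3572 Y72.3248
G1 X122.7874 Y72.3248
G1 X129.6075 Y77.2799
G1 X132.2126 Y85.2975
M5
G00 X36.7857 Y109.3711
M4 S774
G1 X92.7804 Y109.3711 F1022
G1 X92.7804 Y74.7454
G1 X36.7857 Y74.7454
G1 X36.7857 Y109.3711
M5
G00 X121.7777 Y104.8701
M4 S774
G1 X61.0378 Y57.0930 F1022
G1 X127.6750 Y141.8980
G1 X60.1622 Y123.6681
G1 X96.5200 Y106.1652
G1 X62.3996 Y82.1240
G1 X121.7777 Y104.8701
M5
G00 X6.2936 Y89.6048
M4 S774
G1 X54.1403 Y14.8525 F1022
M5
G00 X73.6165 Y132.9382
M4 S774
G1 X82.9993 Y133.7532 F1022
G1 X93.9470 Y132.5485
G1 X103.8215 Y130.8183
G1 X109.9845 Y130.0566
G1 X109.7977 Y131.7575
M5
G00 X106.1507 Y46.0215
M4 S774
G1 X97.8356 Y71.6128 F1022
G1 X76.0663 Y87.4292
G1 X49.1579 Y87.4292
G1 X27.3886 Y71.6128
G1 X19.0735 Y46.0215
G1 X27.3886 Y20.4302
G1 X49.1579 Y4.6138
G1 X76.0663 Y4.6138
G1 X97.8356 Y20.4302
G1 X106.1507 Y46.0215
M5
G00 X52.8866 Y87.4638
M4 S177
G1 X113.7416 Y87.4638 F2987
G1 X113.7416 Y63.0999
G1 X52.8866 Y63.0999
G1 X52.8866 Y87.4638
M5
G00 X0.0000 Y0.0000

1 u = 1 mm; y_m = 151.9735 − y.

[1] `<circle>` circle, #008000→cut S774 F1022: (132.2126,85.2975) → (129.6075,93.3151) → (122.7874,98.2702) → (114.3572,98.2702) → (107.5371,93.3151) → (104.9320,85.2975) → (107.5371,77.2799) → (114.3572,72.3248) → (122.7874,72.3248) → (129.6075,77.2799) → (132.2126,85.2975) (closed)

[2] `<rect>` rectangle, #008000→cut S774 F1022: (36.7857,109.3711) → (92.7804,109.3711) → (92.7804,74.7454) → (36.7857,74.7454) → (36.7857,109.3711) (closed)

[3] `<path>` closed polygon, #008000→cut S774 F1022: (121.7777,104.8701) → (61.0378,57.0930) → (127.6750,141.8980) → (60.1622,123.6681) → (96.5200,106.1652) → (62.3996,82.1240) → (121.7777,104.8701) (closed)

[4] `<line>` line segment, #008000→cut S774 F1022: (6.2936,89.6048) → (54.1403,14.8525)

[5] `<path>` cubic bezier, #008000→cut S774 F1022: (73.6165,132.9382) → (82.9993,133.7532) → (93.9470,132.5485) → (103.8215,130.8183) → (109.9845,130.0566) → (109.7977,131.7575)

[6] `<circle>` circle, #008000→cut S774 F1022: (106.1507,46.0215) → (97.8356,71.6128) → (76.0663,87.4292) → (49.1579,87.4292) → (27.3886,71.6128) → (19.0735,46.0215) → (27.3886,20.4302) → (49.1579,4.6138) → (76.0663,4.6138) → (97.8356,20.4302) → (106.1507,46.0215) (closed)

[7] `<rect>` rectangle, #0000ff→engrave S177 F2987: (52.8866,87.4638) → (113.7416,87.4638) → (113.7416,63.0999) → (52.8866,63.0999) → (52.8866,87.4638) (closed)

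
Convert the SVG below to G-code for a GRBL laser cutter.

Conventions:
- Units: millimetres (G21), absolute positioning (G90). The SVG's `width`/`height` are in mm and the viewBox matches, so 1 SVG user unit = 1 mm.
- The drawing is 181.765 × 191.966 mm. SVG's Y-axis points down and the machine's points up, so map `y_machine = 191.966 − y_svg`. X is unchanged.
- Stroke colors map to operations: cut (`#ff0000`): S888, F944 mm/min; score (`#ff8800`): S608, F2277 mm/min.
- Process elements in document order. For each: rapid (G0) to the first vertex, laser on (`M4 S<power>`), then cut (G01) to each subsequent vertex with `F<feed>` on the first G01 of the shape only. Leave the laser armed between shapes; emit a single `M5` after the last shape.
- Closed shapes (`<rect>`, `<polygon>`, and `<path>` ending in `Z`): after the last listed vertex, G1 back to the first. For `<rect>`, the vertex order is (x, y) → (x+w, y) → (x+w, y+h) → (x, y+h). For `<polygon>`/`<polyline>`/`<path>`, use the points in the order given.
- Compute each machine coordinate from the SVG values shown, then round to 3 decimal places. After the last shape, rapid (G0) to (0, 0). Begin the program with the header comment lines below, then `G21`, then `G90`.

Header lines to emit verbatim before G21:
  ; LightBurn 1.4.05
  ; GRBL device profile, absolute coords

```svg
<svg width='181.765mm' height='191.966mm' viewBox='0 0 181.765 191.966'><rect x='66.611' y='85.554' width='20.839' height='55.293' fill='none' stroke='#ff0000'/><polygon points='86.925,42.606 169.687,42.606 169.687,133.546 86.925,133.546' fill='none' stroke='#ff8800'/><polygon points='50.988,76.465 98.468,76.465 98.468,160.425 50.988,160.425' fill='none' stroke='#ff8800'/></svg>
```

1 u = 1 mm; y_m = 191.966 − y.

[1] `<rect>` rectangle, #ff0000→cut S888 F944: (66.611,106.412) → (87.450,106.412) → (87.450,51.119) → (66.611,51.119) → (66.611,106.412) (closed)

[2] `<polygon>` rectangle, #ff8800→score S608 F2277: (86.925,149.360) → (169.687,149.360) → (169.687,58.420) → (86.925,58.420) → (86.925,149.360) (closed)

[3] `<polygon>` rectangle, #ff8800→score S608 F2277: (50.988,115.501) → (98.468,115.501) → (98.468,31.541) → (50.988,31.541) → (50.988,115.501) (closed)

; LightBurn 1.4.05
; GRBL device profile, absolute coords
G21
G90
G0 X66.611 Y106.412
M4 S888
G01 X87.450 Y106.412 F944
G01 X87.450 Y51.119
G01 X66.611 Y51.119
G01 X66.611 Y106.412
G0 X86.925 Y149.360
M4 S608
G01 X169.687 Y149.360 F2277
G01 X169.687 Y58.420
G01 X86.925 Y58.420
G01 X86.925 Y149.360
G0 X50.988 Y115.501
M4 S608
G01 X98.468 Y115.501 F2277
G01 X98.468 Y31.541
G01 X50.988 Y31.541
G01 X50.988 Y115.501
M5
G0 X0.000 Y0.000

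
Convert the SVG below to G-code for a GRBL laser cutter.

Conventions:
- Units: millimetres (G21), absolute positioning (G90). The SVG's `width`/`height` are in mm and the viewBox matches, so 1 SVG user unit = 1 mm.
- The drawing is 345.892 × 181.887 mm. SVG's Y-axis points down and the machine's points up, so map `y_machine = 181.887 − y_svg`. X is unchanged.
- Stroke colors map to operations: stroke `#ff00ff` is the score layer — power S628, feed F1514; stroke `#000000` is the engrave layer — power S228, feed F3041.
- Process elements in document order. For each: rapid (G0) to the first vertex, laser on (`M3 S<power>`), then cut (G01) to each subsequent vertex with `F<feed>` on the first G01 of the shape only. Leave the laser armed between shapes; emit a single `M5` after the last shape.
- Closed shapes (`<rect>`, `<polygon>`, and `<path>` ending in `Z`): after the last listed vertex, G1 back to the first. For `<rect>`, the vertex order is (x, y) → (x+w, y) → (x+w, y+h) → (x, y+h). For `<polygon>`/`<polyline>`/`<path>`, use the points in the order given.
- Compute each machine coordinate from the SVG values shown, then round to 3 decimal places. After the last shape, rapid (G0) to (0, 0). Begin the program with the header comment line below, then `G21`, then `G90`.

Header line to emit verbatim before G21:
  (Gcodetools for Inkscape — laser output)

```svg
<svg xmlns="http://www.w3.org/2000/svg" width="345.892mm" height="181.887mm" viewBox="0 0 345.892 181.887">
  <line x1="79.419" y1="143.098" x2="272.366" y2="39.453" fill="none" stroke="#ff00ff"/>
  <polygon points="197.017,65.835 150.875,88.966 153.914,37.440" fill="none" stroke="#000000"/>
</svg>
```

(Gcodetools for Inkscape — laser output)
G21
G90
G0 X79.419 Y38.789
M3 S628
G01 X272.366 Y142.434 F1514
G0 X197.017 Y116.052
M3 S228
G01 X150.875 Y92.921 F3041
G01 X153.914 Y144.447
G01 X197.017 Y116.052
M5
G0 X0.000 Y0.000

1 u = 1 mm; y_m = 181.887 − y.

[1] `<line>` line segment, #ff00ff→score S628 F1514: (79.419,38.789) → (272.366,142.434)

[2] `<polygon>` regular polygon, #000000→engrave S228 F3041: (197.017,116.052) → (150.875,92.921) → (153.914,144.447) → (197.017,116.052) (closed)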